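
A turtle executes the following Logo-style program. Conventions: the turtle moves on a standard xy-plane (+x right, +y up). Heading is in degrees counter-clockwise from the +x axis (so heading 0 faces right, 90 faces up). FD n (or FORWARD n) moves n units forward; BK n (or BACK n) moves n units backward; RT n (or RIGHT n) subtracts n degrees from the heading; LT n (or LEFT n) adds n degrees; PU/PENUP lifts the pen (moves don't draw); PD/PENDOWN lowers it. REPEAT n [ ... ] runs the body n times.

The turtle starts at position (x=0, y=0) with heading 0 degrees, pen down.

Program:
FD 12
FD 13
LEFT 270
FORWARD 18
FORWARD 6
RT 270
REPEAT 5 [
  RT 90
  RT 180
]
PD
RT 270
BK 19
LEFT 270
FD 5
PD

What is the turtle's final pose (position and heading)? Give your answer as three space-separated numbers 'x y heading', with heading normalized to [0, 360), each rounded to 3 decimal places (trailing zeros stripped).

Executing turtle program step by step:
Start: pos=(0,0), heading=0, pen down
FD 12: (0,0) -> (12,0) [heading=0, draw]
FD 13: (12,0) -> (25,0) [heading=0, draw]
LT 270: heading 0 -> 270
FD 18: (25,0) -> (25,-18) [heading=270, draw]
FD 6: (25,-18) -> (25,-24) [heading=270, draw]
RT 270: heading 270 -> 0
REPEAT 5 [
  -- iteration 1/5 --
  RT 90: heading 0 -> 270
  RT 180: heading 270 -> 90
  -- iteration 2/5 --
  RT 90: heading 90 -> 0
  RT 180: heading 0 -> 180
  -- iteration 3/5 --
  RT 90: heading 180 -> 90
  RT 180: heading 90 -> 270
  -- iteration 4/5 --
  RT 90: heading 270 -> 180
  RT 180: heading 180 -> 0
  -- iteration 5/5 --
  RT 90: heading 0 -> 270
  RT 180: heading 270 -> 90
]
PD: pen down
RT 270: heading 90 -> 180
BK 19: (25,-24) -> (44,-24) [heading=180, draw]
LT 270: heading 180 -> 90
FD 5: (44,-24) -> (44,-19) [heading=90, draw]
PD: pen down
Final: pos=(44,-19), heading=90, 6 segment(s) drawn

Answer: 44 -19 90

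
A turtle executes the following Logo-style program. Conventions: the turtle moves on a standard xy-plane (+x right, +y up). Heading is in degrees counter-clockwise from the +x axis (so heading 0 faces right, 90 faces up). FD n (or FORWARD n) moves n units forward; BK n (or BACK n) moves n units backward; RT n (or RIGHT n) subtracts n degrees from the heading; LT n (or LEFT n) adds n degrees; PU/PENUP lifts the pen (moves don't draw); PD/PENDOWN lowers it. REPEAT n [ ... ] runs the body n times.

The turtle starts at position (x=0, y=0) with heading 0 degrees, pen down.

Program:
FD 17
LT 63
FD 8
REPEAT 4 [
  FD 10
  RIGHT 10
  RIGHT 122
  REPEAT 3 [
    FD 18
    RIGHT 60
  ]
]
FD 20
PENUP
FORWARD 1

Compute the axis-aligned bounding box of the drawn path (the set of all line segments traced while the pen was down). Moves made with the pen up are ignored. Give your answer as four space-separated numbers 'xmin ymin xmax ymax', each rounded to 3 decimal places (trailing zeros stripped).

Answer: -4.772 -68.724 51.284 16.038

Derivation:
Executing turtle program step by step:
Start: pos=(0,0), heading=0, pen down
FD 17: (0,0) -> (17,0) [heading=0, draw]
LT 63: heading 0 -> 63
FD 8: (17,0) -> (20.632,7.128) [heading=63, draw]
REPEAT 4 [
  -- iteration 1/4 --
  FD 10: (20.632,7.128) -> (25.172,16.038) [heading=63, draw]
  RT 10: heading 63 -> 53
  RT 122: heading 53 -> 291
  REPEAT 3 [
    -- iteration 1/3 --
    FD 18: (25.172,16.038) -> (31.622,-0.766) [heading=291, draw]
    RT 60: heading 291 -> 231
    -- iteration 2/3 --
    FD 18: (31.622,-0.766) -> (20.295,-14.755) [heading=231, draw]
    RT 60: heading 231 -> 171
    -- iteration 3/3 --
    FD 18: (20.295,-14.755) -> (2.516,-11.939) [heading=171, draw]
    RT 60: heading 171 -> 111
  ]
  -- iteration 2/4 --
  FD 10: (2.516,-11.939) -> (-1.067,-2.603) [heading=111, draw]
  RT 10: heading 111 -> 101
  RT 122: heading 101 -> 339
  REPEAT 3 [
    -- iteration 1/3 --
    FD 18: (-1.067,-2.603) -> (15.737,-9.054) [heading=339, draw]
    RT 60: heading 339 -> 279
    -- iteration 2/3 --
    FD 18: (15.737,-9.054) -> (18.553,-26.832) [heading=279, draw]
    RT 60: heading 279 -> 219
    -- iteration 3/3 --
    FD 18: (18.553,-26.832) -> (4.564,-38.16) [heading=219, draw]
    RT 60: heading 219 -> 159
  ]
  -- iteration 3/4 --
  FD 10: (4.564,-38.16) -> (-4.772,-34.576) [heading=159, draw]
  RT 10: heading 159 -> 149
  RT 122: heading 149 -> 27
  REPEAT 3 [
    -- iteration 1/3 --
    FD 18: (-4.772,-34.576) -> (11.267,-26.405) [heading=27, draw]
    RT 60: heading 27 -> 327
    -- iteration 2/3 --
    FD 18: (11.267,-26.405) -> (26.363,-36.208) [heading=327, draw]
    RT 60: heading 327 -> 267
    -- iteration 3/3 --
    FD 18: (26.363,-36.208) -> (25.421,-54.183) [heading=267, draw]
    RT 60: heading 267 -> 207
  ]
  -- iteration 4/4 --
  FD 10: (25.421,-54.183) -> (16.511,-58.723) [heading=207, draw]
  RT 10: heading 207 -> 197
  RT 122: heading 197 -> 75
  REPEAT 3 [
    -- iteration 1/3 --
    FD 18: (16.511,-58.723) -> (21.169,-41.337) [heading=75, draw]
    RT 60: heading 75 -> 15
    -- iteration 2/3 --
    FD 18: (21.169,-41.337) -> (38.556,-36.678) [heading=15, draw]
    RT 60: heading 15 -> 315
    -- iteration 3/3 --
    FD 18: (38.556,-36.678) -> (51.284,-49.406) [heading=315, draw]
    RT 60: heading 315 -> 255
  ]
]
FD 20: (51.284,-49.406) -> (46.107,-68.724) [heading=255, draw]
PU: pen up
FD 1: (46.107,-68.724) -> (45.849,-69.69) [heading=255, move]
Final: pos=(45.849,-69.69), heading=255, 19 segment(s) drawn

Segment endpoints: x in {-4.772, -1.067, 0, 2.516, 4.564, 11.267, 15.737, 16.511, 17, 18.553, 20.295, 20.632, 21.169, 25.172, 25.421, 26.363, 31.622, 38.556, 46.107, 51.284}, y in {-68.724, -58.723, -54.183, -49.406, -41.337, -38.16, -36.678, -36.208, -34.576, -26.832, -26.405, -14.755, -11.939, -9.054, -2.603, -0.766, 0, 7.128, 16.038}
xmin=-4.772, ymin=-68.724, xmax=51.284, ymax=16.038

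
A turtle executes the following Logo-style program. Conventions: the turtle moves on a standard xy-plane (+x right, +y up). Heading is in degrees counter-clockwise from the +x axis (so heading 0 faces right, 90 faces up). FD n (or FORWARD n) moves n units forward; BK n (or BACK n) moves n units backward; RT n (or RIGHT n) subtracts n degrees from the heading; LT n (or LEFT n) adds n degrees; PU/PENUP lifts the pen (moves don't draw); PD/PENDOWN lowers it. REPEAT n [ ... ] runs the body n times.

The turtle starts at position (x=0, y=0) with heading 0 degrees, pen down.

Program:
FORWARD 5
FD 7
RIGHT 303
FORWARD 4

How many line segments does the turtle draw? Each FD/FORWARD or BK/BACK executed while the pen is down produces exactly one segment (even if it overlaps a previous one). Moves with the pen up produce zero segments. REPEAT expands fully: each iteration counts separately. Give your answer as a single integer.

Executing turtle program step by step:
Start: pos=(0,0), heading=0, pen down
FD 5: (0,0) -> (5,0) [heading=0, draw]
FD 7: (5,0) -> (12,0) [heading=0, draw]
RT 303: heading 0 -> 57
FD 4: (12,0) -> (14.179,3.355) [heading=57, draw]
Final: pos=(14.179,3.355), heading=57, 3 segment(s) drawn
Segments drawn: 3

Answer: 3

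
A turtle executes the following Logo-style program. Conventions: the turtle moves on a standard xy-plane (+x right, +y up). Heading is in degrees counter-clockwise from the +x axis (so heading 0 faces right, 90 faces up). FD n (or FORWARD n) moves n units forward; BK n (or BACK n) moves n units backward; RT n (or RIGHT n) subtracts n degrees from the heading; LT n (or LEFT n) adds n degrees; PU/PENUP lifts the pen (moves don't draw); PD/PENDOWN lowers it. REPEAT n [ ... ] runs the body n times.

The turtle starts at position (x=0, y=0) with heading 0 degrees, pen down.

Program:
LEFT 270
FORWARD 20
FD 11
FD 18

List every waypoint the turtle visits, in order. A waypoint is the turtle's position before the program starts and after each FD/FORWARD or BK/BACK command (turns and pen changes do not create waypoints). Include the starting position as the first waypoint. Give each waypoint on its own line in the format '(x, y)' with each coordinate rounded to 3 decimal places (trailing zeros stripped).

Answer: (0, 0)
(0, -20)
(0, -31)
(0, -49)

Derivation:
Executing turtle program step by step:
Start: pos=(0,0), heading=0, pen down
LT 270: heading 0 -> 270
FD 20: (0,0) -> (0,-20) [heading=270, draw]
FD 11: (0,-20) -> (0,-31) [heading=270, draw]
FD 18: (0,-31) -> (0,-49) [heading=270, draw]
Final: pos=(0,-49), heading=270, 3 segment(s) drawn
Waypoints (4 total):
(0, 0)
(0, -20)
(0, -31)
(0, -49)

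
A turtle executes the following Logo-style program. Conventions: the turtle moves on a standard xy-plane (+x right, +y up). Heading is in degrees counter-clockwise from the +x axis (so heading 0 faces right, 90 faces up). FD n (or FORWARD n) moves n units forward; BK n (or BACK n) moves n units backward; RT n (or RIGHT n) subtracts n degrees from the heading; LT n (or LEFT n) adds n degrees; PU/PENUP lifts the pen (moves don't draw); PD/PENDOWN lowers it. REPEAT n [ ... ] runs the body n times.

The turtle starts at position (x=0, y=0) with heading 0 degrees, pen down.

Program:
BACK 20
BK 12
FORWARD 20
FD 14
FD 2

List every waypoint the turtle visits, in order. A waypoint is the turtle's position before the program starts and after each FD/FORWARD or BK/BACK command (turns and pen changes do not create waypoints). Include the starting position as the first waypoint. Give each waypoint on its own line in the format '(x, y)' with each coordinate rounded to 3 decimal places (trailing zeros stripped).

Answer: (0, 0)
(-20, 0)
(-32, 0)
(-12, 0)
(2, 0)
(4, 0)

Derivation:
Executing turtle program step by step:
Start: pos=(0,0), heading=0, pen down
BK 20: (0,0) -> (-20,0) [heading=0, draw]
BK 12: (-20,0) -> (-32,0) [heading=0, draw]
FD 20: (-32,0) -> (-12,0) [heading=0, draw]
FD 14: (-12,0) -> (2,0) [heading=0, draw]
FD 2: (2,0) -> (4,0) [heading=0, draw]
Final: pos=(4,0), heading=0, 5 segment(s) drawn
Waypoints (6 total):
(0, 0)
(-20, 0)
(-32, 0)
(-12, 0)
(2, 0)
(4, 0)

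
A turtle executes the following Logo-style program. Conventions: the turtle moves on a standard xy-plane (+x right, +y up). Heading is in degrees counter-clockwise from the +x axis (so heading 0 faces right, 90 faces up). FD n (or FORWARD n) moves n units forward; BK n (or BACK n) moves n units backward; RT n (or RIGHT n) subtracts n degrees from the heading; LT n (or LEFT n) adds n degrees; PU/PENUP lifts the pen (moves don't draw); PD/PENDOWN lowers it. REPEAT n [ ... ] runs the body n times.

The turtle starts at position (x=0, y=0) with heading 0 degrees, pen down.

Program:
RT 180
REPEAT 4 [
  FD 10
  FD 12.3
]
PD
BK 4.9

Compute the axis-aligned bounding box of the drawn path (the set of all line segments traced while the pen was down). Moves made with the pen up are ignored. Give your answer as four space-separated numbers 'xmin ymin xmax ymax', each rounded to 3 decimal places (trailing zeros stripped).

Answer: -89.2 0 0 0

Derivation:
Executing turtle program step by step:
Start: pos=(0,0), heading=0, pen down
RT 180: heading 0 -> 180
REPEAT 4 [
  -- iteration 1/4 --
  FD 10: (0,0) -> (-10,0) [heading=180, draw]
  FD 12.3: (-10,0) -> (-22.3,0) [heading=180, draw]
  -- iteration 2/4 --
  FD 10: (-22.3,0) -> (-32.3,0) [heading=180, draw]
  FD 12.3: (-32.3,0) -> (-44.6,0) [heading=180, draw]
  -- iteration 3/4 --
  FD 10: (-44.6,0) -> (-54.6,0) [heading=180, draw]
  FD 12.3: (-54.6,0) -> (-66.9,0) [heading=180, draw]
  -- iteration 4/4 --
  FD 10: (-66.9,0) -> (-76.9,0) [heading=180, draw]
  FD 12.3: (-76.9,0) -> (-89.2,0) [heading=180, draw]
]
PD: pen down
BK 4.9: (-89.2,0) -> (-84.3,0) [heading=180, draw]
Final: pos=(-84.3,0), heading=180, 9 segment(s) drawn

Segment endpoints: x in {-89.2, -84.3, -76.9, -66.9, -54.6, -44.6, -32.3, -22.3, -10, 0}, y in {0, 0, 0, 0, 0, 0, 0, 0, 0, 0}
xmin=-89.2, ymin=0, xmax=0, ymax=0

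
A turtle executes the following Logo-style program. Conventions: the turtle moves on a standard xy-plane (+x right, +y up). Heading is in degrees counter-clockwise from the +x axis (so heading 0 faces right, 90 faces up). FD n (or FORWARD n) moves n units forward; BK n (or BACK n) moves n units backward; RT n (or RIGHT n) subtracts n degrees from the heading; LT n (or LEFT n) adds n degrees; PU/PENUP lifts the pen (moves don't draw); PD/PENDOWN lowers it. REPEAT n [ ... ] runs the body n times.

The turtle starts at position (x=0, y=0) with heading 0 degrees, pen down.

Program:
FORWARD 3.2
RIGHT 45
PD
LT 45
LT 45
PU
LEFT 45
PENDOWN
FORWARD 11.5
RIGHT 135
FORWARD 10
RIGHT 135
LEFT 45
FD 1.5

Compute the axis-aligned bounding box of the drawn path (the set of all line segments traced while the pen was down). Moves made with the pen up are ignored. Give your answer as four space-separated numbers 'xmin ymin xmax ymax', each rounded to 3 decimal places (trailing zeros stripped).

Executing turtle program step by step:
Start: pos=(0,0), heading=0, pen down
FD 3.2: (0,0) -> (3.2,0) [heading=0, draw]
RT 45: heading 0 -> 315
PD: pen down
LT 45: heading 315 -> 0
LT 45: heading 0 -> 45
PU: pen up
LT 45: heading 45 -> 90
PD: pen down
FD 11.5: (3.2,0) -> (3.2,11.5) [heading=90, draw]
RT 135: heading 90 -> 315
FD 10: (3.2,11.5) -> (10.271,4.429) [heading=315, draw]
RT 135: heading 315 -> 180
LT 45: heading 180 -> 225
FD 1.5: (10.271,4.429) -> (9.21,3.368) [heading=225, draw]
Final: pos=(9.21,3.368), heading=225, 4 segment(s) drawn

Segment endpoints: x in {0, 3.2, 3.2, 9.21, 10.271}, y in {0, 3.368, 4.429, 11.5}
xmin=0, ymin=0, xmax=10.271, ymax=11.5

Answer: 0 0 10.271 11.5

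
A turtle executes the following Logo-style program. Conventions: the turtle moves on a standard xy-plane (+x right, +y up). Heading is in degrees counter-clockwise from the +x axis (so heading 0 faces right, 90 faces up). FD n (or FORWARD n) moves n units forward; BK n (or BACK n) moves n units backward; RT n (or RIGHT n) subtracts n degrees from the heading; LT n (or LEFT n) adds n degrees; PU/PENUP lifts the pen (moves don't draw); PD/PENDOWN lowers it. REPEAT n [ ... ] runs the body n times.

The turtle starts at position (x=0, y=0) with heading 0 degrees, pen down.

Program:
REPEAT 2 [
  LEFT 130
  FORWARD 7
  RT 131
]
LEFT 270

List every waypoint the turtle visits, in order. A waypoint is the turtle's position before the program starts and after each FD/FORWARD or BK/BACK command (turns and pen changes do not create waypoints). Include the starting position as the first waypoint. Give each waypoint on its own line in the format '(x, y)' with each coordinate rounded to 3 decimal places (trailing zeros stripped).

Executing turtle program step by step:
Start: pos=(0,0), heading=0, pen down
REPEAT 2 [
  -- iteration 1/2 --
  LT 130: heading 0 -> 130
  FD 7: (0,0) -> (-4.5,5.362) [heading=130, draw]
  RT 131: heading 130 -> 359
  -- iteration 2/2 --
  LT 130: heading 359 -> 129
  FD 7: (-4.5,5.362) -> (-8.905,10.802) [heading=129, draw]
  RT 131: heading 129 -> 358
]
LT 270: heading 358 -> 268
Final: pos=(-8.905,10.802), heading=268, 2 segment(s) drawn
Waypoints (3 total):
(0, 0)
(-4.5, 5.362)
(-8.905, 10.802)

Answer: (0, 0)
(-4.5, 5.362)
(-8.905, 10.802)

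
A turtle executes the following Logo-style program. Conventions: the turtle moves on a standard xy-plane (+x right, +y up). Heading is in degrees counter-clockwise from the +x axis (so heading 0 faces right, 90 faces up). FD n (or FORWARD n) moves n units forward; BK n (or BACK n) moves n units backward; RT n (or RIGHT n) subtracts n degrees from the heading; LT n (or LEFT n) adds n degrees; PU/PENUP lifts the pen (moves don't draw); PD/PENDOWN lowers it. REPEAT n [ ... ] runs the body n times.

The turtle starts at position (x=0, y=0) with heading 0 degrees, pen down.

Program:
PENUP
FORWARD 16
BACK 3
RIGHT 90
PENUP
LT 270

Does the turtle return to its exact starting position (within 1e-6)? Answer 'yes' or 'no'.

Executing turtle program step by step:
Start: pos=(0,0), heading=0, pen down
PU: pen up
FD 16: (0,0) -> (16,0) [heading=0, move]
BK 3: (16,0) -> (13,0) [heading=0, move]
RT 90: heading 0 -> 270
PU: pen up
LT 270: heading 270 -> 180
Final: pos=(13,0), heading=180, 0 segment(s) drawn

Start position: (0, 0)
Final position: (13, 0)
Distance = 13; >= 1e-6 -> NOT closed

Answer: no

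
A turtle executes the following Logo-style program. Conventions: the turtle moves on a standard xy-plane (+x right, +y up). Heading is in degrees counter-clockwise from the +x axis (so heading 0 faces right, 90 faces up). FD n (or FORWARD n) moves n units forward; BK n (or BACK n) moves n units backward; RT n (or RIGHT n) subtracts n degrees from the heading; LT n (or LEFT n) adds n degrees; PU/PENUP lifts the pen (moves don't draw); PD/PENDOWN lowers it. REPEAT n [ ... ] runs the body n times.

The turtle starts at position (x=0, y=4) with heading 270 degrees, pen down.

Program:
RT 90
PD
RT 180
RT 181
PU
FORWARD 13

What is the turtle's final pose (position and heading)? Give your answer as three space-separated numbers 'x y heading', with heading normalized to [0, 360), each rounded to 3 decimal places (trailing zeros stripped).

Executing turtle program step by step:
Start: pos=(0,4), heading=270, pen down
RT 90: heading 270 -> 180
PD: pen down
RT 180: heading 180 -> 0
RT 181: heading 0 -> 179
PU: pen up
FD 13: (0,4) -> (-12.998,4.227) [heading=179, move]
Final: pos=(-12.998,4.227), heading=179, 0 segment(s) drawn

Answer: -12.998 4.227 179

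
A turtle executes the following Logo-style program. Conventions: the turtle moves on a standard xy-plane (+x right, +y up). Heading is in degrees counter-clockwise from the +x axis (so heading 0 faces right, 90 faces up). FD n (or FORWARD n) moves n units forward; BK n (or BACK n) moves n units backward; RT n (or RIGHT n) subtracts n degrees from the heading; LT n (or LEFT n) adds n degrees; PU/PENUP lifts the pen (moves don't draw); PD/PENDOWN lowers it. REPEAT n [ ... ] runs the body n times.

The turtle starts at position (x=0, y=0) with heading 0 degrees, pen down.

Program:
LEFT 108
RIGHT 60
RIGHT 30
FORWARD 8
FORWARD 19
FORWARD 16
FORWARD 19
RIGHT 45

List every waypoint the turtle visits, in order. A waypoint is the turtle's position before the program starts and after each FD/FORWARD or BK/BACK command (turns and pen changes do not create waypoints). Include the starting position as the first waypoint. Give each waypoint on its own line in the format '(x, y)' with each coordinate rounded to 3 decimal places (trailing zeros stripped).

Executing turtle program step by step:
Start: pos=(0,0), heading=0, pen down
LT 108: heading 0 -> 108
RT 60: heading 108 -> 48
RT 30: heading 48 -> 18
FD 8: (0,0) -> (7.608,2.472) [heading=18, draw]
FD 19: (7.608,2.472) -> (25.679,8.343) [heading=18, draw]
FD 16: (25.679,8.343) -> (40.895,13.288) [heading=18, draw]
FD 19: (40.895,13.288) -> (58.966,19.159) [heading=18, draw]
RT 45: heading 18 -> 333
Final: pos=(58.966,19.159), heading=333, 4 segment(s) drawn
Waypoints (5 total):
(0, 0)
(7.608, 2.472)
(25.679, 8.343)
(40.895, 13.288)
(58.966, 19.159)

Answer: (0, 0)
(7.608, 2.472)
(25.679, 8.343)
(40.895, 13.288)
(58.966, 19.159)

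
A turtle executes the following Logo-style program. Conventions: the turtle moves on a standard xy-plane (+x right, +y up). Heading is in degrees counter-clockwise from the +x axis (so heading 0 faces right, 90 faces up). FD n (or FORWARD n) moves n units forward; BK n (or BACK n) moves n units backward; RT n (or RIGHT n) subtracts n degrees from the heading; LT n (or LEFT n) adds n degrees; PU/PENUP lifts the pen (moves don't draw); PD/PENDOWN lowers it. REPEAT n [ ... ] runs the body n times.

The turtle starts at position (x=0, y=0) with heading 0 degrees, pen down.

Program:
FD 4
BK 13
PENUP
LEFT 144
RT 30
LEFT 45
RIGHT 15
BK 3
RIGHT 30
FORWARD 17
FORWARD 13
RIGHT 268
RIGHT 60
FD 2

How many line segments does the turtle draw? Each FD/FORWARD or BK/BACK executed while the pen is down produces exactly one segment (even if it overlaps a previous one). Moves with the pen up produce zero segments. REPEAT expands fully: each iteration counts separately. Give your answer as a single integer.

Executing turtle program step by step:
Start: pos=(0,0), heading=0, pen down
FD 4: (0,0) -> (4,0) [heading=0, draw]
BK 13: (4,0) -> (-9,0) [heading=0, draw]
PU: pen up
LT 144: heading 0 -> 144
RT 30: heading 144 -> 114
LT 45: heading 114 -> 159
RT 15: heading 159 -> 144
BK 3: (-9,0) -> (-6.573,-1.763) [heading=144, move]
RT 30: heading 144 -> 114
FD 17: (-6.573,-1.763) -> (-13.487,13.767) [heading=114, move]
FD 13: (-13.487,13.767) -> (-18.775,25.643) [heading=114, move]
RT 268: heading 114 -> 206
RT 60: heading 206 -> 146
FD 2: (-18.775,25.643) -> (-20.433,26.761) [heading=146, move]
Final: pos=(-20.433,26.761), heading=146, 2 segment(s) drawn
Segments drawn: 2

Answer: 2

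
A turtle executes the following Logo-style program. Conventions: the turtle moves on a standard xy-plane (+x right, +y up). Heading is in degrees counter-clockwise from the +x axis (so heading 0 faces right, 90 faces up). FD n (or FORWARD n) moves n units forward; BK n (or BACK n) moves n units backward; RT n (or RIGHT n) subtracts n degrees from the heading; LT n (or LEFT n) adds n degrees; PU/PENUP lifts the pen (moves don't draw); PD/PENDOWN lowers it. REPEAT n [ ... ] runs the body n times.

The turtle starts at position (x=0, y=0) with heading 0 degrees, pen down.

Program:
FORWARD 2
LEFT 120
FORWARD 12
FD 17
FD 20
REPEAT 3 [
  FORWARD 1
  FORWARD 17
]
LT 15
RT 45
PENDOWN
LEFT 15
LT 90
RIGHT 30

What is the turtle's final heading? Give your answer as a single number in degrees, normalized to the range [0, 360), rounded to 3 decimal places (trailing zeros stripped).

Answer: 165

Derivation:
Executing turtle program step by step:
Start: pos=(0,0), heading=0, pen down
FD 2: (0,0) -> (2,0) [heading=0, draw]
LT 120: heading 0 -> 120
FD 12: (2,0) -> (-4,10.392) [heading=120, draw]
FD 17: (-4,10.392) -> (-12.5,25.115) [heading=120, draw]
FD 20: (-12.5,25.115) -> (-22.5,42.435) [heading=120, draw]
REPEAT 3 [
  -- iteration 1/3 --
  FD 1: (-22.5,42.435) -> (-23,43.301) [heading=120, draw]
  FD 17: (-23,43.301) -> (-31.5,58.024) [heading=120, draw]
  -- iteration 2/3 --
  FD 1: (-31.5,58.024) -> (-32,58.89) [heading=120, draw]
  FD 17: (-32,58.89) -> (-40.5,73.612) [heading=120, draw]
  -- iteration 3/3 --
  FD 1: (-40.5,73.612) -> (-41,74.478) [heading=120, draw]
  FD 17: (-41,74.478) -> (-49.5,89.201) [heading=120, draw]
]
LT 15: heading 120 -> 135
RT 45: heading 135 -> 90
PD: pen down
LT 15: heading 90 -> 105
LT 90: heading 105 -> 195
RT 30: heading 195 -> 165
Final: pos=(-49.5,89.201), heading=165, 10 segment(s) drawn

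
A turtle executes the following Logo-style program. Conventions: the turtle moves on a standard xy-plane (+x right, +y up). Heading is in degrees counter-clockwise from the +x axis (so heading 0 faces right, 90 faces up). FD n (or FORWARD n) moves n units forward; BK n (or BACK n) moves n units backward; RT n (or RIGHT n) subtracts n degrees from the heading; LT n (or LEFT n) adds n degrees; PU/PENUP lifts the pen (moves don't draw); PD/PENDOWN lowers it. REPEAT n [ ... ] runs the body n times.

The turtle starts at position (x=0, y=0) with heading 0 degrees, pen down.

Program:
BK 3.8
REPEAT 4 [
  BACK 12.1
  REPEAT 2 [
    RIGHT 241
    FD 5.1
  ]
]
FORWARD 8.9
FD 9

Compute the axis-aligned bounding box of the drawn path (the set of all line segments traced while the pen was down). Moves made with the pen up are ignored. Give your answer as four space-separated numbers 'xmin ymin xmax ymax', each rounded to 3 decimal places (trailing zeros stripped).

Answer: -32.541 -13.037 0 14.714

Derivation:
Executing turtle program step by step:
Start: pos=(0,0), heading=0, pen down
BK 3.8: (0,0) -> (-3.8,0) [heading=0, draw]
REPEAT 4 [
  -- iteration 1/4 --
  BK 12.1: (-3.8,0) -> (-15.9,0) [heading=0, draw]
  REPEAT 2 [
    -- iteration 1/2 --
    RT 241: heading 0 -> 119
    FD 5.1: (-15.9,0) -> (-18.373,4.461) [heading=119, draw]
    -- iteration 2/2 --
    RT 241: heading 119 -> 238
    FD 5.1: (-18.373,4.461) -> (-21.075,0.136) [heading=238, draw]
  ]
  -- iteration 2/4 --
  BK 12.1: (-21.075,0.136) -> (-14.663,10.397) [heading=238, draw]
  REPEAT 2 [
    -- iteration 1/2 --
    RT 241: heading 238 -> 357
    FD 5.1: (-14.663,10.397) -> (-9.57,10.13) [heading=357, draw]
    -- iteration 2/2 --
    RT 241: heading 357 -> 116
    FD 5.1: (-9.57,10.13) -> (-11.806,14.714) [heading=116, draw]
  ]
  -- iteration 3/4 --
  BK 12.1: (-11.806,14.714) -> (-6.501,3.838) [heading=116, draw]
  REPEAT 2 [
    -- iteration 1/2 --
    RT 241: heading 116 -> 235
    FD 5.1: (-6.501,3.838) -> (-9.427,-0.339) [heading=235, draw]
    -- iteration 2/2 --
    RT 241: heading 235 -> 354
    FD 5.1: (-9.427,-0.339) -> (-4.355,-0.872) [heading=354, draw]
  ]
  -- iteration 4/4 --
  BK 12.1: (-4.355,-0.872) -> (-16.388,0.392) [heading=354, draw]
  REPEAT 2 [
    -- iteration 1/2 --
    RT 241: heading 354 -> 113
    FD 5.1: (-16.388,0.392) -> (-18.381,5.087) [heading=113, draw]
    -- iteration 2/2 --
    RT 241: heading 113 -> 232
    FD 5.1: (-18.381,5.087) -> (-21.521,1.068) [heading=232, draw]
  ]
]
FD 8.9: (-21.521,1.068) -> (-27,-5.945) [heading=232, draw]
FD 9: (-27,-5.945) -> (-32.541,-13.037) [heading=232, draw]
Final: pos=(-32.541,-13.037), heading=232, 15 segment(s) drawn

Segment endpoints: x in {-32.541, -27, -21.521, -21.075, -18.381, -18.373, -16.388, -15.9, -14.663, -11.806, -9.57, -9.427, -6.501, -4.355, -3.8, 0}, y in {-13.037, -5.945, -0.872, -0.339, 0, 0.136, 0.392, 1.068, 3.838, 4.461, 5.087, 10.13, 10.397, 14.714}
xmin=-32.541, ymin=-13.037, xmax=0, ymax=14.714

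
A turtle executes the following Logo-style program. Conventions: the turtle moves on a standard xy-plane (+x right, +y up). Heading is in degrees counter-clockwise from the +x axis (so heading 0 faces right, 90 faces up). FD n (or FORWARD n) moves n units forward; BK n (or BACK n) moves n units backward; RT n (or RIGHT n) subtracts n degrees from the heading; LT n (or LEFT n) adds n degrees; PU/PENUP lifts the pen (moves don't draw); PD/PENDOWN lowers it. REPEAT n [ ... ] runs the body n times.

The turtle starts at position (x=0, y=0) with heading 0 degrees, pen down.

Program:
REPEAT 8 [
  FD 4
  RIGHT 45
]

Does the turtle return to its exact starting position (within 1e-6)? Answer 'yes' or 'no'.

Executing turtle program step by step:
Start: pos=(0,0), heading=0, pen down
REPEAT 8 [
  -- iteration 1/8 --
  FD 4: (0,0) -> (4,0) [heading=0, draw]
  RT 45: heading 0 -> 315
  -- iteration 2/8 --
  FD 4: (4,0) -> (6.828,-2.828) [heading=315, draw]
  RT 45: heading 315 -> 270
  -- iteration 3/8 --
  FD 4: (6.828,-2.828) -> (6.828,-6.828) [heading=270, draw]
  RT 45: heading 270 -> 225
  -- iteration 4/8 --
  FD 4: (6.828,-6.828) -> (4,-9.657) [heading=225, draw]
  RT 45: heading 225 -> 180
  -- iteration 5/8 --
  FD 4: (4,-9.657) -> (0,-9.657) [heading=180, draw]
  RT 45: heading 180 -> 135
  -- iteration 6/8 --
  FD 4: (0,-9.657) -> (-2.828,-6.828) [heading=135, draw]
  RT 45: heading 135 -> 90
  -- iteration 7/8 --
  FD 4: (-2.828,-6.828) -> (-2.828,-2.828) [heading=90, draw]
  RT 45: heading 90 -> 45
  -- iteration 8/8 --
  FD 4: (-2.828,-2.828) -> (0,0) [heading=45, draw]
  RT 45: heading 45 -> 0
]
Final: pos=(0,0), heading=0, 8 segment(s) drawn

Start position: (0, 0)
Final position: (0, 0)
Distance = 0; < 1e-6 -> CLOSED

Answer: yes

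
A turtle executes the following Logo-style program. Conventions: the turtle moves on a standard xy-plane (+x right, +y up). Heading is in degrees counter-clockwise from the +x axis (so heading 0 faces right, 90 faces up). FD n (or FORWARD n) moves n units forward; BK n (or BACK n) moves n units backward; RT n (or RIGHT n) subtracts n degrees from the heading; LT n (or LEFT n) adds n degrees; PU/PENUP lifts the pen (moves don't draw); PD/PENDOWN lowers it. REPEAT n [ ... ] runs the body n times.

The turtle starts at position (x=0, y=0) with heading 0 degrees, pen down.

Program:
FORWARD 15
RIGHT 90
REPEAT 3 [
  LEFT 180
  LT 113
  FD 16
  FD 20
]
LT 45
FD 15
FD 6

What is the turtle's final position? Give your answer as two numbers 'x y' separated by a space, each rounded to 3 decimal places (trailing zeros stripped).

Executing turtle program step by step:
Start: pos=(0,0), heading=0, pen down
FD 15: (0,0) -> (15,0) [heading=0, draw]
RT 90: heading 0 -> 270
REPEAT 3 [
  -- iteration 1/3 --
  LT 180: heading 270 -> 90
  LT 113: heading 90 -> 203
  FD 16: (15,0) -> (0.272,-6.252) [heading=203, draw]
  FD 20: (0.272,-6.252) -> (-18.138,-14.066) [heading=203, draw]
  -- iteration 2/3 --
  LT 180: heading 203 -> 23
  LT 113: heading 23 -> 136
  FD 16: (-18.138,-14.066) -> (-29.648,-2.952) [heading=136, draw]
  FD 20: (-29.648,-2.952) -> (-44.034,10.941) [heading=136, draw]
  -- iteration 3/3 --
  LT 180: heading 136 -> 316
  LT 113: heading 316 -> 69
  FD 16: (-44.034,10.941) -> (-38.301,25.879) [heading=69, draw]
  FD 20: (-38.301,25.879) -> (-31.133,44.55) [heading=69, draw]
]
LT 45: heading 69 -> 114
FD 15: (-31.133,44.55) -> (-37.234,58.253) [heading=114, draw]
FD 6: (-37.234,58.253) -> (-39.675,63.735) [heading=114, draw]
Final: pos=(-39.675,63.735), heading=114, 9 segment(s) drawn

Answer: -39.675 63.735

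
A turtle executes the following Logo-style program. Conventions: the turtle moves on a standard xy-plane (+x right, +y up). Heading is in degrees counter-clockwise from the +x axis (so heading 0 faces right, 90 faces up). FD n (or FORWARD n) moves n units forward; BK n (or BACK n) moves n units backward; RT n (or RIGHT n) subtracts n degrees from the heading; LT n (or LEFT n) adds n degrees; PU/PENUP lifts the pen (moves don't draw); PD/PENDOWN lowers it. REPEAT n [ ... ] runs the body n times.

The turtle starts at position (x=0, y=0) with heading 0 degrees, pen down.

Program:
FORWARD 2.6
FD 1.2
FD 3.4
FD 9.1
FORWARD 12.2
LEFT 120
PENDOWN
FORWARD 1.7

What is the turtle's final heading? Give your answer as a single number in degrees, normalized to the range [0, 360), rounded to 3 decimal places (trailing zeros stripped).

Answer: 120

Derivation:
Executing turtle program step by step:
Start: pos=(0,0), heading=0, pen down
FD 2.6: (0,0) -> (2.6,0) [heading=0, draw]
FD 1.2: (2.6,0) -> (3.8,0) [heading=0, draw]
FD 3.4: (3.8,0) -> (7.2,0) [heading=0, draw]
FD 9.1: (7.2,0) -> (16.3,0) [heading=0, draw]
FD 12.2: (16.3,0) -> (28.5,0) [heading=0, draw]
LT 120: heading 0 -> 120
PD: pen down
FD 1.7: (28.5,0) -> (27.65,1.472) [heading=120, draw]
Final: pos=(27.65,1.472), heading=120, 6 segment(s) drawn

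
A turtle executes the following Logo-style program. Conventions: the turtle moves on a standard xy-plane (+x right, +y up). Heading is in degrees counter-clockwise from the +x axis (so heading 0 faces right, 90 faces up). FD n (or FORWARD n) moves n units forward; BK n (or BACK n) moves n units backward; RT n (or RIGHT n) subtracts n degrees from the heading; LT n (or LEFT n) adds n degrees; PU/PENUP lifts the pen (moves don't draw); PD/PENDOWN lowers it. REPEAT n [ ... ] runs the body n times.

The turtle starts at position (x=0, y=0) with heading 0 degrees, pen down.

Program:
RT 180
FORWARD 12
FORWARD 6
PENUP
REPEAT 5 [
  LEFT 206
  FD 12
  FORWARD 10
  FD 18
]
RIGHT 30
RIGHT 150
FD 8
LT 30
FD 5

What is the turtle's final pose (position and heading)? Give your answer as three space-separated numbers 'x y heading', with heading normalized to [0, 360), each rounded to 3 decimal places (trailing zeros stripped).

Executing turtle program step by step:
Start: pos=(0,0), heading=0, pen down
RT 180: heading 0 -> 180
FD 12: (0,0) -> (-12,0) [heading=180, draw]
FD 6: (-12,0) -> (-18,0) [heading=180, draw]
PU: pen up
REPEAT 5 [
  -- iteration 1/5 --
  LT 206: heading 180 -> 26
  FD 12: (-18,0) -> (-7.214,5.26) [heading=26, move]
  FD 10: (-7.214,5.26) -> (1.773,9.644) [heading=26, move]
  FD 18: (1.773,9.644) -> (17.952,17.535) [heading=26, move]
  -- iteration 2/5 --
  LT 206: heading 26 -> 232
  FD 12: (17.952,17.535) -> (10.564,8.079) [heading=232, move]
  FD 10: (10.564,8.079) -> (4.407,0.199) [heading=232, move]
  FD 18: (4.407,0.199) -> (-6.675,-13.986) [heading=232, move]
  -- iteration 3/5 --
  LT 206: heading 232 -> 78
  FD 12: (-6.675,-13.986) -> (-4.18,-2.248) [heading=78, move]
  FD 10: (-4.18,-2.248) -> (-2.101,7.534) [heading=78, move]
  FD 18: (-2.101,7.534) -> (1.642,25.14) [heading=78, move]
  -- iteration 4/5 --
  LT 206: heading 78 -> 284
  FD 12: (1.642,25.14) -> (4.545,13.497) [heading=284, move]
  FD 10: (4.545,13.497) -> (6.964,3.794) [heading=284, move]
  FD 18: (6.964,3.794) -> (11.319,-13.672) [heading=284, move]
  -- iteration 5/5 --
  LT 206: heading 284 -> 130
  FD 12: (11.319,-13.672) -> (3.605,-4.479) [heading=130, move]
  FD 10: (3.605,-4.479) -> (-2.823,3.181) [heading=130, move]
  FD 18: (-2.823,3.181) -> (-14.393,16.97) [heading=130, move]
]
RT 30: heading 130 -> 100
RT 150: heading 100 -> 310
FD 8: (-14.393,16.97) -> (-9.251,10.842) [heading=310, move]
LT 30: heading 310 -> 340
FD 5: (-9.251,10.842) -> (-4.552,9.132) [heading=340, move]
Final: pos=(-4.552,9.132), heading=340, 2 segment(s) drawn

Answer: -4.552 9.132 340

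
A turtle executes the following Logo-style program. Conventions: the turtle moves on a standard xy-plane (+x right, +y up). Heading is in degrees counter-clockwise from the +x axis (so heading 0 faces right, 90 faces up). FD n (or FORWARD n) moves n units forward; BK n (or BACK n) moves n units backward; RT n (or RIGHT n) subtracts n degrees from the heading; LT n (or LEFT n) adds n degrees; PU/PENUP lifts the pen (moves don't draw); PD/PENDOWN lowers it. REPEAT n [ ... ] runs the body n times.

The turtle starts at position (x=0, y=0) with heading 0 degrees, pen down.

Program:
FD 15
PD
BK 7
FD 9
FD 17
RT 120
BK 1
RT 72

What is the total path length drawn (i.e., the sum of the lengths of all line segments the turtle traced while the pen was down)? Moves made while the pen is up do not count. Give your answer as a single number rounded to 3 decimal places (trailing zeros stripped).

Answer: 49

Derivation:
Executing turtle program step by step:
Start: pos=(0,0), heading=0, pen down
FD 15: (0,0) -> (15,0) [heading=0, draw]
PD: pen down
BK 7: (15,0) -> (8,0) [heading=0, draw]
FD 9: (8,0) -> (17,0) [heading=0, draw]
FD 17: (17,0) -> (34,0) [heading=0, draw]
RT 120: heading 0 -> 240
BK 1: (34,0) -> (34.5,0.866) [heading=240, draw]
RT 72: heading 240 -> 168
Final: pos=(34.5,0.866), heading=168, 5 segment(s) drawn

Segment lengths:
  seg 1: (0,0) -> (15,0), length = 15
  seg 2: (15,0) -> (8,0), length = 7
  seg 3: (8,0) -> (17,0), length = 9
  seg 4: (17,0) -> (34,0), length = 17
  seg 5: (34,0) -> (34.5,0.866), length = 1
Total = 49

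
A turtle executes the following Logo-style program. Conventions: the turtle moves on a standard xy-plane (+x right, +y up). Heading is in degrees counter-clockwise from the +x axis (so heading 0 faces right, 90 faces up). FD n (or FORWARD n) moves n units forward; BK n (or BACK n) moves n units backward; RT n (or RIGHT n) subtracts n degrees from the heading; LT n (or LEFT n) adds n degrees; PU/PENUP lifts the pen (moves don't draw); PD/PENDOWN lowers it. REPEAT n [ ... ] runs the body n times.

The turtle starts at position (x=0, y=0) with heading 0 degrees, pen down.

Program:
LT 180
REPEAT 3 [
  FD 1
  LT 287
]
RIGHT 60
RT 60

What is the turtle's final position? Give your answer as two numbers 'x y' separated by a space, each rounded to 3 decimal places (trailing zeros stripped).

Executing turtle program step by step:
Start: pos=(0,0), heading=0, pen down
LT 180: heading 0 -> 180
REPEAT 3 [
  -- iteration 1/3 --
  FD 1: (0,0) -> (-1,0) [heading=180, draw]
  LT 287: heading 180 -> 107
  -- iteration 2/3 --
  FD 1: (-1,0) -> (-1.292,0.956) [heading=107, draw]
  LT 287: heading 107 -> 34
  -- iteration 3/3 --
  FD 1: (-1.292,0.956) -> (-0.463,1.515) [heading=34, draw]
  LT 287: heading 34 -> 321
]
RT 60: heading 321 -> 261
RT 60: heading 261 -> 201
Final: pos=(-0.463,1.515), heading=201, 3 segment(s) drawn

Answer: -0.463 1.515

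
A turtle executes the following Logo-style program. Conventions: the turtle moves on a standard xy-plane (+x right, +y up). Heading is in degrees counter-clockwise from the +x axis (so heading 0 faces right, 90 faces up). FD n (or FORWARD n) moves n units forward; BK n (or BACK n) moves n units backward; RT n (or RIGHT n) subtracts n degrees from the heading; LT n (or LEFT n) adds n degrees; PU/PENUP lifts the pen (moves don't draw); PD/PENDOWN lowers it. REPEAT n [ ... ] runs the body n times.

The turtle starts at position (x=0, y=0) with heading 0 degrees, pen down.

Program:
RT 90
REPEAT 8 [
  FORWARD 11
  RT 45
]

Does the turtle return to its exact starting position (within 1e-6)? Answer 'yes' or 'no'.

Executing turtle program step by step:
Start: pos=(0,0), heading=0, pen down
RT 90: heading 0 -> 270
REPEAT 8 [
  -- iteration 1/8 --
  FD 11: (0,0) -> (0,-11) [heading=270, draw]
  RT 45: heading 270 -> 225
  -- iteration 2/8 --
  FD 11: (0,-11) -> (-7.778,-18.778) [heading=225, draw]
  RT 45: heading 225 -> 180
  -- iteration 3/8 --
  FD 11: (-7.778,-18.778) -> (-18.778,-18.778) [heading=180, draw]
  RT 45: heading 180 -> 135
  -- iteration 4/8 --
  FD 11: (-18.778,-18.778) -> (-26.556,-11) [heading=135, draw]
  RT 45: heading 135 -> 90
  -- iteration 5/8 --
  FD 11: (-26.556,-11) -> (-26.556,0) [heading=90, draw]
  RT 45: heading 90 -> 45
  -- iteration 6/8 --
  FD 11: (-26.556,0) -> (-18.778,7.778) [heading=45, draw]
  RT 45: heading 45 -> 0
  -- iteration 7/8 --
  FD 11: (-18.778,7.778) -> (-7.778,7.778) [heading=0, draw]
  RT 45: heading 0 -> 315
  -- iteration 8/8 --
  FD 11: (-7.778,7.778) -> (0,0) [heading=315, draw]
  RT 45: heading 315 -> 270
]
Final: pos=(0,0), heading=270, 8 segment(s) drawn

Start position: (0, 0)
Final position: (0, 0)
Distance = 0; < 1e-6 -> CLOSED

Answer: yes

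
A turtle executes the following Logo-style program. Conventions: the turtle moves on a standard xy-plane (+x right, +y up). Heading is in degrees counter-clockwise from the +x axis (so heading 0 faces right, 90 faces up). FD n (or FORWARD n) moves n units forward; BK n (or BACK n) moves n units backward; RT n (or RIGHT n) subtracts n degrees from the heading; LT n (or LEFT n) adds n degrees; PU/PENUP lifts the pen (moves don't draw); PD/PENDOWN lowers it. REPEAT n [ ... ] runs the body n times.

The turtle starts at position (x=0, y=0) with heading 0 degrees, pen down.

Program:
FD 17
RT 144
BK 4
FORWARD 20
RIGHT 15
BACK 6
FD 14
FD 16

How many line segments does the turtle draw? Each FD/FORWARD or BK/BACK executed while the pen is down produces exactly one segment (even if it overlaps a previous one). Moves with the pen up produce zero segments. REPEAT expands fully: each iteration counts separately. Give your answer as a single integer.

Answer: 6

Derivation:
Executing turtle program step by step:
Start: pos=(0,0), heading=0, pen down
FD 17: (0,0) -> (17,0) [heading=0, draw]
RT 144: heading 0 -> 216
BK 4: (17,0) -> (20.236,2.351) [heading=216, draw]
FD 20: (20.236,2.351) -> (4.056,-9.405) [heading=216, draw]
RT 15: heading 216 -> 201
BK 6: (4.056,-9.405) -> (9.657,-7.254) [heading=201, draw]
FD 14: (9.657,-7.254) -> (-3.413,-12.272) [heading=201, draw]
FD 16: (-3.413,-12.272) -> (-18.35,-18.005) [heading=201, draw]
Final: pos=(-18.35,-18.005), heading=201, 6 segment(s) drawn
Segments drawn: 6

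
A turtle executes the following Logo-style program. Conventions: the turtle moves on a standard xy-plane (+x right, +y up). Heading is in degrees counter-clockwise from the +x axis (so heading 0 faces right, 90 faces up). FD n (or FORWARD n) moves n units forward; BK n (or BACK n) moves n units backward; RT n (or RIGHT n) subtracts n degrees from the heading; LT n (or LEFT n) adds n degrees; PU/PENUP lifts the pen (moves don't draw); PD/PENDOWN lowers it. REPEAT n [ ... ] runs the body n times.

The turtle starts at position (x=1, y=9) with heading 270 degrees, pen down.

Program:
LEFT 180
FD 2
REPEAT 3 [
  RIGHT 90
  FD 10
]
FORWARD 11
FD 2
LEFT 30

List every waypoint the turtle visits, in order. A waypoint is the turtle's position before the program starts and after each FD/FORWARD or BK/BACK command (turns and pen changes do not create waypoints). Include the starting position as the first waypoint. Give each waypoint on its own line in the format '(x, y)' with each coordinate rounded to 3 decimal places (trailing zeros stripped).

Executing turtle program step by step:
Start: pos=(1,9), heading=270, pen down
LT 180: heading 270 -> 90
FD 2: (1,9) -> (1,11) [heading=90, draw]
REPEAT 3 [
  -- iteration 1/3 --
  RT 90: heading 90 -> 0
  FD 10: (1,11) -> (11,11) [heading=0, draw]
  -- iteration 2/3 --
  RT 90: heading 0 -> 270
  FD 10: (11,11) -> (11,1) [heading=270, draw]
  -- iteration 3/3 --
  RT 90: heading 270 -> 180
  FD 10: (11,1) -> (1,1) [heading=180, draw]
]
FD 11: (1,1) -> (-10,1) [heading=180, draw]
FD 2: (-10,1) -> (-12,1) [heading=180, draw]
LT 30: heading 180 -> 210
Final: pos=(-12,1), heading=210, 6 segment(s) drawn
Waypoints (7 total):
(1, 9)
(1, 11)
(11, 11)
(11, 1)
(1, 1)
(-10, 1)
(-12, 1)

Answer: (1, 9)
(1, 11)
(11, 11)
(11, 1)
(1, 1)
(-10, 1)
(-12, 1)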